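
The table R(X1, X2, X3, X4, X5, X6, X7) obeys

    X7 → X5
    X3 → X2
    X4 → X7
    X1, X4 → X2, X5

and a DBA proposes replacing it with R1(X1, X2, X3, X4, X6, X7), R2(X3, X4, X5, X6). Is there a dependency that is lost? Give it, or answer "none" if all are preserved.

Check X7 → X5: no single fragment contains all of {X5, X7}, and the restricted closure of {X7} across the fragments never reaches {X5}.
X3 → X2 is preserved.
X4 → X7 is preserved.
X1, X4 → X2, X5 is preserved.

X7 → X5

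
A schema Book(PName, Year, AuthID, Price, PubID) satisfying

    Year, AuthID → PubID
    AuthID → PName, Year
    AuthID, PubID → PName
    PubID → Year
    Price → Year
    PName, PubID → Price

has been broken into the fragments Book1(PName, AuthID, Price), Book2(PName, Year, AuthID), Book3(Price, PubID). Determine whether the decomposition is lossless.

No

Chase test. Columns are PName, Year, AuthID, Price, PubID; row i has aⱼ where attribute j ∈ Booki, else bᵢⱼ.
Initial tableau (one row per fragment):
  row 1: a1 b12 a3 a4 b15
  row 2: a1 a2 a3 b24 b25
  row 3: b31 b32 b33 a4 a5
Rows 1 and 2 agree on AuthID; apply AuthID→PName, Year and equate their PName, Year entries.
Rows 1 and 3 agree on Price; apply Price→Year and equate their Year entries.
Rows 1 and 2 agree on Year, AuthID; apply Year, AuthID→PubID and equate their PubID entries.
Rows 1 and 2 agree on PName, PubID; apply PName, PubID→Price and equate their Price entries.
No row becomes fully distinguished — the join is lossy.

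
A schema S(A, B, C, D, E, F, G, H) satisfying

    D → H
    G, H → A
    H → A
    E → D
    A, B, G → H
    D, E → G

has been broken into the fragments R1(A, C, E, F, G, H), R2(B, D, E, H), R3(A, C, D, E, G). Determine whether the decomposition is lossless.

Chase test. Columns are A, B, C, D, E, F, G, H; row i has aⱼ where attribute j ∈ Ri, else bᵢⱼ.
Initial tableau (one row per fragment):
  row 1: a1 b12 a3 b14 a5 a6 a7 a8
  row 2: b21 a2 b23 a4 a5 b26 b27 a8
  row 3: a1 b32 a3 a4 a5 b36 a7 b38
Rows 2 and 3 agree on D; apply D→H and equate their H entries.
Rows 1 and 2 agree on H; apply H→A and equate their A entries.
Rows 1 and 2 agree on E; apply E→D and equate their D entries.
Rows 1 and 2 agree on D, E; apply D, E→G and equate their G entries.
No row becomes fully distinguished — the join is lossy.

No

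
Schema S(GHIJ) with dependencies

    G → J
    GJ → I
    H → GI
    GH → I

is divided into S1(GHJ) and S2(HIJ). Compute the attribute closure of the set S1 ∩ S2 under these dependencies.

S1 ∩ S2 = {HJ}.
H → GI applies, adding GI
Closure: {GHIJ}.

GHIJ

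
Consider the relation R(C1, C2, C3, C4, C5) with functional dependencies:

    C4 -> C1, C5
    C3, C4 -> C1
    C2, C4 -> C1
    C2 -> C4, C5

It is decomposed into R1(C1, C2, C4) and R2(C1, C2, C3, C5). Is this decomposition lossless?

Common attributes: R1 ∩ R2 = {C1, C2}.
Closure of {C1, C2}: C2 → C4, C5 applies, adding C4, C5. So (C1, C2)⁺ = {C1, C2, C4, C5}.
This closure contains every attribute of R1, so R1 ∩ R2 → R1. The join is lossless.

Yes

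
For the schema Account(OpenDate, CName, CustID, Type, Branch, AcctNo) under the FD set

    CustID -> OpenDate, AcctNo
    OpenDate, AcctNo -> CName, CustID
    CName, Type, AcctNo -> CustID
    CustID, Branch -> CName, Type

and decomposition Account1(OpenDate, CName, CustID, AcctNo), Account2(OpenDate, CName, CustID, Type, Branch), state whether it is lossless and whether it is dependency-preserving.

lossless but not dependency-preserving

Lossless test: (OpenDate, CName, CustID)⁺ = {OpenDate, CName, CustID, AcctNo}, which contains all of one fragment — lossless.
Dependency preservation: the restricted closure of {CName, Type, AcctNo} across the fragments never reaches {CustID}, so CName, Type, AcctNo → CustID cannot be enforced without a join — not preserved.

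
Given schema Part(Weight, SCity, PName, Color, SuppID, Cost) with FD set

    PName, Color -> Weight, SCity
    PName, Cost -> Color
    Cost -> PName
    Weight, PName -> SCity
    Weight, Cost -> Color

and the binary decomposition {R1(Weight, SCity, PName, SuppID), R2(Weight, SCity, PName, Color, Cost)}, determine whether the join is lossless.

Common attributes: R1 ∩ R2 = {Weight, SCity, PName}.
No dependency enlarges {Weight, SCity, PName}, so (Weight, SCity, PName)⁺ = {Weight, SCity, PName}.
The closure contains neither all of R1 = {Weight, SCity, PName, SuppID} nor all of R2 = {Weight, SCity, PName, Color, Cost}, so the common attributes are not a superkey of either fragment. The join is lossy.

No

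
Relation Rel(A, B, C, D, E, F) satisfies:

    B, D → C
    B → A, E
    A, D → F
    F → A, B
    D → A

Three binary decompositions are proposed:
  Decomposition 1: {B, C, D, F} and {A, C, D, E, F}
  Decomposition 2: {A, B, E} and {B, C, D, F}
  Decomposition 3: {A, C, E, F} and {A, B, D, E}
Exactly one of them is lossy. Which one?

Decomposition 3

Decomposition 1: common = {C, D, F}, closure = {A, B, C, D, E, F} → lossless.
Decomposition 2: common = {B}, closure = {A, B, E} → lossless.
Decomposition 3: common = {A, E}, closure = {A, E} → lossy.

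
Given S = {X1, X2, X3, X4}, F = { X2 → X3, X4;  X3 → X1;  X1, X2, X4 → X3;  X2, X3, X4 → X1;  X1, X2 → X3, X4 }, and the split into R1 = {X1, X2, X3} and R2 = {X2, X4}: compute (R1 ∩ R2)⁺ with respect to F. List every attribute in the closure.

R1 ∩ R2 = {X2}.
X2 → X3, X4 applies, adding X3, X4
X3 → X1 applies, adding X1
Closure: {X1, X2, X3, X4}.

X1, X2, X3, X4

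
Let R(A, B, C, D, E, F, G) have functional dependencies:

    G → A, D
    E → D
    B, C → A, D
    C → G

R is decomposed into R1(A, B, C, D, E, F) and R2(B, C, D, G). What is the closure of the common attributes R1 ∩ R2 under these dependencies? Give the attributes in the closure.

A, B, C, D, G

R1 ∩ R2 = {B, C, D}.
B, C → A, D applies, adding A
C → G applies, adding G
Closure: {A, B, C, D, G}.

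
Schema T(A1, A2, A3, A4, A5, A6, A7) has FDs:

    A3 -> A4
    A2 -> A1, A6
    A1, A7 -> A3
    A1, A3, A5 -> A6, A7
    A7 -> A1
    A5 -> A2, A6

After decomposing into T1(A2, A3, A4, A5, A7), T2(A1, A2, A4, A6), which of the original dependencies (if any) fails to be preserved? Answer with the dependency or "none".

A7 -> A1

Check A7 → A1: no single fragment contains all of {A1, A7}, and the restricted closure of {A7} across the fragments never reaches {A1}.
A3 → A4 is preserved.
A2 → A1, A6 is preserved.
A1, A7 → A3 is preserved.
A1, A3, A5 → A6, A7 is preserved.
A5 → A2, A6 is preserved.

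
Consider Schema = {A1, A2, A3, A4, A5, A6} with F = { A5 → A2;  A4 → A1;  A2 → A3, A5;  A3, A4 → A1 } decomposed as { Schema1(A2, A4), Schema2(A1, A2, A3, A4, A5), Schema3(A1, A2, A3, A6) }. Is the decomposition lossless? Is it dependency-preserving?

Lossless test (chase): Rows 1 and 2 agree on A4; apply A4→A1 and equate their A1 entries. Rows 1 and 2 agree on A2; apply A2→A3, A5 and equate their A3, A5 entries. Rows 1 and 3 agree on A2; apply A2→A3, A5 and equate their A3, A5 entries. No row becomes fully distinguished — the join is lossy.
Dependency preservation: every FD's attributes lie within a single fragment, so each can be enforced locally — preserved.

lossy but dependency-preserving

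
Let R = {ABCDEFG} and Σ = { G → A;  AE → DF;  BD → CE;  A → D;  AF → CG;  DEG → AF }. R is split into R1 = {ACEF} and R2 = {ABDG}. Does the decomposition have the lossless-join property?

Common attributes: R1 ∩ R2 = {A}.
Closure of {A}: A → D applies, adding D. So (A)⁺ = {AD}.
The closure contains neither all of R1 = {ACEF} nor all of R2 = {ABDG}, so the common attributes are not a superkey of either fragment. The join is lossy.

No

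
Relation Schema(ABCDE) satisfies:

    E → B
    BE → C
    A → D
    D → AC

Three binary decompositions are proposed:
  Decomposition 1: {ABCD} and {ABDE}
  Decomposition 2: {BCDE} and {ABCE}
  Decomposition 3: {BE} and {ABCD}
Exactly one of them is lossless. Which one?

Decomposition 1

Decomposition 1: common = {ABD}, closure = {ABCD} → lossless.
Decomposition 2: common = {BCE}, closure = {BCE} → lossy.
Decomposition 3: common = {B}, closure = {B} → lossy.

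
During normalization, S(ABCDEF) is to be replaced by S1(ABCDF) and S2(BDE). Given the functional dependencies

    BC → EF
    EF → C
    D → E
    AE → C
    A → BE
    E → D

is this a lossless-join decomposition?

Yes

Common attributes: S1 ∩ S2 = {BD}.
Closure of {BD}: D → E applies, adding E. So (BD)⁺ = {BDE}.
This closure contains every attribute of S2, so S1 ∩ S2 → S2. The join is lossless.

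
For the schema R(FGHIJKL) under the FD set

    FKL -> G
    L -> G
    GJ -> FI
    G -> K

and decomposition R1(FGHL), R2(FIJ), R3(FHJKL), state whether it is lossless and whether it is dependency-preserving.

lossy and not dependency-preserving

Lossless test (chase): Rows 1 and 3 agree on L; apply L→G and equate their G entries. Rows 1 and 3 agree on G; apply G→K and equate their K entries. No row becomes fully distinguished — the join is lossy.
Dependency preservation: the restricted closure of {GJ} across the fragments never reaches {FI}, so GJ → FI cannot be enforced without a join — not preserved.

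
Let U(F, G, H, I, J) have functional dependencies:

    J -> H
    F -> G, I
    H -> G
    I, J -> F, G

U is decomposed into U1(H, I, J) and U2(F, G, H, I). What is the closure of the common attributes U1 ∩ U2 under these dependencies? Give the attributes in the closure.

G, H, I

U1 ∩ U2 = {H, I}.
H → G applies, adding G
Closure: {G, H, I}.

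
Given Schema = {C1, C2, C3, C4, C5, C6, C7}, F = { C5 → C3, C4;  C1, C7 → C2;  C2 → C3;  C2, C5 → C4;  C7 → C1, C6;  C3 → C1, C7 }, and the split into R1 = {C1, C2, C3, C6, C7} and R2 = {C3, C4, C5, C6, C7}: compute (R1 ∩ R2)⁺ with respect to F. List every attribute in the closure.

R1 ∩ R2 = {C3, C6, C7}.
C7 → C1, C6 applies, adding C1
C1, C7 → C2 applies, adding C2
Closure: {C1, C2, C3, C6, C7}.

C1, C2, C3, C6, C7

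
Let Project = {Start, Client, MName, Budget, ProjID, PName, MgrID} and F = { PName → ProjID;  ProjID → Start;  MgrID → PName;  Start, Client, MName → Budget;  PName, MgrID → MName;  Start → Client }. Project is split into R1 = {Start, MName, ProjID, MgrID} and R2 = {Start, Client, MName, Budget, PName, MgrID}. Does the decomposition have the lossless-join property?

Common attributes: R1 ∩ R2 = {Start, MName, MgrID}.
Closure of {Start, MName, MgrID}: MgrID → PName applies, adding PName; Start → Client applies, adding Client; PName → ProjID applies, adding ProjID; Start, Client, MName → Budget applies, adding Budget. So (Start, MName, MgrID)⁺ = {Start, Client, MName, Budget, ProjID, PName, MgrID}.
This closure contains every attribute of R1, so R1 ∩ R2 → R1. The join is lossless.

Yes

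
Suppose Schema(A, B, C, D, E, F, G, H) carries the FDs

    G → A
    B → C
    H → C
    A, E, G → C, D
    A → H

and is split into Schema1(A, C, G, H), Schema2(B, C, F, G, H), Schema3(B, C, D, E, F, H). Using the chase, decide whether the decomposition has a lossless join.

Chase test. Columns are A, B, C, D, E, F, G, H; row i has aⱼ where attribute j ∈ Schemai, else bᵢⱼ.
Initial tableau (one row per fragment):
  row 1: a1 b12 a3 b14 b15 b16 a7 a8
  row 2: b21 a2 a3 b24 b25 a6 a7 a8
  row 3: b31 a2 a3 a4 a5 a6 b37 a8
Rows 1 and 2 agree on G; apply G→A and equate their A entries.
No row becomes fully distinguished — the join is lossy.

No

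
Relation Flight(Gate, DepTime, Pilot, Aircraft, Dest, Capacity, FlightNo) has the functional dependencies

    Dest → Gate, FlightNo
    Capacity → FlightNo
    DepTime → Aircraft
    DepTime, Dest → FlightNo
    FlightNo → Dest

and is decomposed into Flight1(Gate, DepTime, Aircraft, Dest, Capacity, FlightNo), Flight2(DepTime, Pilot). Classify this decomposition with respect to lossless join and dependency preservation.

Lossless test: (DepTime)⁺ = {DepTime, Aircraft}, which is a superkey of neither fragment — lossy.
Dependency preservation: every FD's attributes lie within a single fragment, so each can be enforced locally — preserved.

lossy but dependency-preserving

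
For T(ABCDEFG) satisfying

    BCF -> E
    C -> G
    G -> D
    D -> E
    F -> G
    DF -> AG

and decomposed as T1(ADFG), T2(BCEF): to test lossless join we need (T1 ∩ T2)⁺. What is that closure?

T1 ∩ T2 = {F}.
F → G applies, adding G
G → D applies, adding D
D → E applies, adding E
DF → AG applies, adding A
Closure: {ADEFG}.

ADEFG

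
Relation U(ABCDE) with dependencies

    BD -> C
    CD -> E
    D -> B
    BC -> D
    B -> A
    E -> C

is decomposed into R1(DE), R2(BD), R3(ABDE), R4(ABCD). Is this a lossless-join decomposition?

Chase test. Columns are ABCDE; row i has aⱼ where attribute j ∈ Ri, else bᵢⱼ.
Initial tableau (one row per fragment):
  row 1: b11 b12 b13 a4 a5
  row 2: b21 a2 b23 a4 b25
  row 3: a1 a2 b33 a4 a5
  row 4: a1 a2 a3 a4 b45
Rows 2 and 3 agree on BD; apply BD→C and equate their C entries.
Rows 2 and 4 agree on BD; apply BD→C and equate their C entries.
Rows 2 and 3 agree on CD; apply CD→E and equate their E entries.
Rows 2 and 4 agree on CD; apply CD→E and equate their E entries.
Rows 1 and 2 agree on D; apply D→B and equate their B entries.
Rows 1 and 2 agree on B; apply B→A and equate their A entries.
Rows 1 and 3 agree on B; apply B→A and equate their A entries.
Rows 1 and 2 agree on E; apply E→C and equate their C entries.
Row 1 is now all distinguished symbols — the join is lossless.

Yes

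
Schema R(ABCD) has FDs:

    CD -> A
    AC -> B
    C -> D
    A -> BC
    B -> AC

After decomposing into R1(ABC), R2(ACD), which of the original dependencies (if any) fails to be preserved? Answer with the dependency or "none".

CD → A lies within R2.
AC → B lies within R1.
C → D lies within R2.
A → BC lies within R1.
B → AC lies within R1.
Every dependency is enforceable on the fragments, so the decomposition is dependency-preserving.

none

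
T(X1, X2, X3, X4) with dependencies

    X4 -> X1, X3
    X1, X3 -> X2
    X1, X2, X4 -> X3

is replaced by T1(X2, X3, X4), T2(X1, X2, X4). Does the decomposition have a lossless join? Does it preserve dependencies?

lossless but not dependency-preserving

Lossless test: (X2, X4)⁺ = {X1, X2, X3, X4}, which contains all of one fragment — lossless.
Dependency preservation: the restricted closure of {X1, X3} across the fragments never reaches {X2}, so X1, X3 → X2 cannot be enforced without a join — not preserved.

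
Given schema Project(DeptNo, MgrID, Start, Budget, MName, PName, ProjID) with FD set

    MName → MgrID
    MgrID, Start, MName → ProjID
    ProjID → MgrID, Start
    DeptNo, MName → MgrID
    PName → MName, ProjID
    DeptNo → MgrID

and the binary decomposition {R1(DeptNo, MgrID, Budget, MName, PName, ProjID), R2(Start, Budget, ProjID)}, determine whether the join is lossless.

Yes

Common attributes: R1 ∩ R2 = {Budget, ProjID}.
Closure of {Budget, ProjID}: ProjID → MgrID, Start applies, adding MgrID, Start. So (Budget, ProjID)⁺ = {MgrID, Start, Budget, ProjID}.
This closure contains every attribute of R2, so R1 ∩ R2 → R2. The join is lossless.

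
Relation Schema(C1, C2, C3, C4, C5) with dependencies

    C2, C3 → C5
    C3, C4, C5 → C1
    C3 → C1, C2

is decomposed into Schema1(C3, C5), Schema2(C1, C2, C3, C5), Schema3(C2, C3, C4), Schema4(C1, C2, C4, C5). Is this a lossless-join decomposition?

Yes

Chase test. Columns are C1, C2, C3, C4, C5; row i has aⱼ where attribute j ∈ Schemai, else bᵢⱼ.
Initial tableau (one row per fragment):
  row 1: b11 b12 a3 b14 a5
  row 2: a1 a2 a3 b24 a5
  row 3: b31 a2 a3 a4 b35
  row 4: a1 a2 b43 a4 a5
Rows 2 and 3 agree on C2, C3; apply C2, C3→C5 and equate their C5 entries.
Rows 1 and 2 agree on C3; apply C3→C1, C2 and equate their C1, C2 entries.
Rows 1 and 3 agree on C3; apply C3→C1, C2 and equate their C1, C2 entries.
Row 3 is now all distinguished symbols — the join is lossless.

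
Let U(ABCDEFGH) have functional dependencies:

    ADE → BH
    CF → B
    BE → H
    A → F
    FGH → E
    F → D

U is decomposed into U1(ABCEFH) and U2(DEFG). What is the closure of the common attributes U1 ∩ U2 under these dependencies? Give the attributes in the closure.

U1 ∩ U2 = {EF}.
F → D applies, adding D
Closure: {DEF}.

DEF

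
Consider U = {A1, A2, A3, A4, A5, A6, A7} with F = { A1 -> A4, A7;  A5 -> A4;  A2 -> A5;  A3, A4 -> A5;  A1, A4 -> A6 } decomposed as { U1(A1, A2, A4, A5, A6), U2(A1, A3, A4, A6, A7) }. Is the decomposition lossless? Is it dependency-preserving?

Lossless test: (A1, A4, A6)⁺ = {A1, A4, A6, A7}, which is a superkey of neither fragment — lossy.
Dependency preservation: the restricted closure of {A3, A4} across the fragments never reaches {A5}, so A3, A4 → A5 cannot be enforced without a join — not preserved.

lossy and not dependency-preserving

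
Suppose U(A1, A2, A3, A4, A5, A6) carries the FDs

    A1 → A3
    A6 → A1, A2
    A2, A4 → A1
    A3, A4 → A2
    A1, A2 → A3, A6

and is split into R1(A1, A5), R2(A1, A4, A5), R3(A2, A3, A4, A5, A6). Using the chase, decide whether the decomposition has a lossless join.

No

Chase test. Columns are A1, A2, A3, A4, A5, A6; row i has aⱼ where attribute j ∈ Ri, else bᵢⱼ.
Initial tableau (one row per fragment):
  row 1: a1 b12 b13 b14 a5 b16
  row 2: a1 b22 b23 a4 a5 b26
  row 3: b31 a2 a3 a4 a5 a6
Rows 1 and 2 agree on A1; apply A1→A3 and equate their A3 entries.
No row becomes fully distinguished — the join is lossy.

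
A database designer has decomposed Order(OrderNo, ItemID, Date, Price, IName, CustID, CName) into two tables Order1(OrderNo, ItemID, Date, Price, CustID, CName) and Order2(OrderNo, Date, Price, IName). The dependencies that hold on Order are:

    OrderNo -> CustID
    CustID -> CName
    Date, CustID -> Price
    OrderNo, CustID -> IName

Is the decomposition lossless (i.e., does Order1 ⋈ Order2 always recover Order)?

Common attributes: Order1 ∩ Order2 = {OrderNo, Date, Price}.
Closure of {OrderNo, Date, Price}: OrderNo → CustID applies, adding CustID; CustID → CName applies, adding CName; OrderNo, CustID → IName applies, adding IName. So (OrderNo, Date, Price)⁺ = {OrderNo, Date, Price, IName, CustID, CName}.
This closure contains every attribute of Order2, so Order1 ∩ Order2 → Order2. The join is lossless.

Yes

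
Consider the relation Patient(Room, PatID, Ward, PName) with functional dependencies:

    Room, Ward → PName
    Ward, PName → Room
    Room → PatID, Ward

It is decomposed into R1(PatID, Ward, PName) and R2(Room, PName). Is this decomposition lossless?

Common attributes: R1 ∩ R2 = {PName}.
No dependency enlarges {PName}, so (PName)⁺ = {PName}.
The closure contains neither all of R1 = {PatID, Ward, PName} nor all of R2 = {Room, PName}, so the common attributes are not a superkey of either fragment. The join is lossy.

No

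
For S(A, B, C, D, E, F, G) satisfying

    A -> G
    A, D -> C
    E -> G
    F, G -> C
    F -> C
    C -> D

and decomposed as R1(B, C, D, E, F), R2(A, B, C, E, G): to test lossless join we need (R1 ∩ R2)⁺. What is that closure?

B, C, D, E, G

R1 ∩ R2 = {B, C, E}.
E → G applies, adding G
C → D applies, adding D
Closure: {B, C, D, E, G}.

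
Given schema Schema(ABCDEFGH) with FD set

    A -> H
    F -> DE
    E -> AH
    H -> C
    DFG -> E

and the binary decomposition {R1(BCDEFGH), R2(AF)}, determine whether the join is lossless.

Yes

Common attributes: R1 ∩ R2 = {F}.
Closure of {F}: F → DE applies, adding DE; E → AH applies, adding AH; H → C applies, adding C. So (F)⁺ = {ACDEFH}.
This closure contains every attribute of R2, so R1 ∩ R2 → R2. The join is lossless.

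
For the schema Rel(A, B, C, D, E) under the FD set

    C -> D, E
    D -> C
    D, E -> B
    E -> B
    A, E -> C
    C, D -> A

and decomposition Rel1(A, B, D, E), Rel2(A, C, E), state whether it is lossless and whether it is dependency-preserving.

Lossless test: (A, E)⁺ = {A, B, C, D, E}, which contains all of one fragment — lossless.
Dependency preservation: C → D, E; D → C; C, D → A are not contained in any single fragment, but the restricted closure of each left-hand side across the fragments still reaches the right-hand side; the remaining FDs each lie inside some fragment. All dependencies are preserved.

lossless and dependency-preserving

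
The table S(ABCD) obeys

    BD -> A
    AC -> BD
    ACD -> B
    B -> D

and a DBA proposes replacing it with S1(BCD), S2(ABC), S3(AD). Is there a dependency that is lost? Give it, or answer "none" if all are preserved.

none

BD → A: restricted closure across fragments reaches A.
AC → BD: restricted closure across fragments reaches BD.
ACD → B: restricted closure across fragments reaches B.
B → D lies within S1.
Every dependency is enforceable on the fragments, so the decomposition is dependency-preserving.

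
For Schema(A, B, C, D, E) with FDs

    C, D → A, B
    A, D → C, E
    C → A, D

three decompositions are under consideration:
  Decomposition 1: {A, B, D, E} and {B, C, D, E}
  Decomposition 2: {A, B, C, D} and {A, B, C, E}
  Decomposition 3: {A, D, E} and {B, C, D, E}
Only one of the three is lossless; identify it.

Decomposition 1: common = {B, D, E}, closure = {B, D, E} → lossy.
Decomposition 2: common = {A, B, C}, closure = {A, B, C, D, E} → lossless.
Decomposition 3: common = {D, E}, closure = {D, E} → lossy.

Decomposition 2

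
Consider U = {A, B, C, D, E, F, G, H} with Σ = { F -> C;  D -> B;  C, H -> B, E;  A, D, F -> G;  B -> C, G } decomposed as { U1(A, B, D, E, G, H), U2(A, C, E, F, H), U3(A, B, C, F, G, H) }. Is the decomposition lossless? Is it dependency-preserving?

Lossless test (chase): Rows 2 and 3 agree on C, H; apply C, H→B, E and equate their B, E entries. Rows 1 and 2 agree on B; apply B→C, G and equate their C, G entries. No row becomes fully distinguished — the join is lossy.
Dependency preservation: C, H → B, E; A, D, F → G are not contained in any single fragment, but the restricted closure of each left-hand side across the fragments still reaches the right-hand side; the remaining FDs each lie inside some fragment. All dependencies are preserved.

lossy but dependency-preserving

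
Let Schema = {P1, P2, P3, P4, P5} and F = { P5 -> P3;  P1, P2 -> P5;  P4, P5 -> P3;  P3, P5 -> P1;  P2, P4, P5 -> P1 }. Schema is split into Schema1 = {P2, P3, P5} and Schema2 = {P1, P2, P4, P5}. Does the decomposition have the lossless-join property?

Common attributes: Schema1 ∩ Schema2 = {P2, P5}.
Closure of {P2, P5}: P5 → P3 applies, adding P3; P3, P5 → P1 applies, adding P1. So (P2, P5)⁺ = {P1, P2, P3, P5}.
This closure contains every attribute of Schema1, so Schema1 ∩ Schema2 → Schema1. The join is lossless.

Yes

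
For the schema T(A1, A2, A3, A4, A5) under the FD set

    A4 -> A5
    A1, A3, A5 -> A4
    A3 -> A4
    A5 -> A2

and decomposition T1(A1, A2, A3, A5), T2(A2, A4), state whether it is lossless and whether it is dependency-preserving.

lossy and not dependency-preserving

Lossless test: (A2)⁺ = {A2}, which is a superkey of neither fragment — lossy.
Dependency preservation: the restricted closure of {A4} across the fragments never reaches {A5}, so A4 → A5 cannot be enforced without a join — not preserved.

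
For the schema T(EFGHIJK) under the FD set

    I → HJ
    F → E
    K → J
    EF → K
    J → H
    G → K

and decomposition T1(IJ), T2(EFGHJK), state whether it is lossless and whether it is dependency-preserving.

lossy but dependency-preserving

Lossless test: (J)⁺ = {HJ}, which is a superkey of neither fragment — lossy.
Dependency preservation: I → HJ is not contained in any single fragment, but the restricted closure of its left-hand side across the fragments still reaches the right-hand side; the remaining FDs each lie inside some fragment. All dependencies are preserved.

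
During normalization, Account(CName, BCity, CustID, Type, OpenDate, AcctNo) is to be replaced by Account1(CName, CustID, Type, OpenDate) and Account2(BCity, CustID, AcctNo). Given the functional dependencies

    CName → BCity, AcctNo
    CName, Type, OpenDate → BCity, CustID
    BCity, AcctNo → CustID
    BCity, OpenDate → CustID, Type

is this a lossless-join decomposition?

No

Common attributes: Account1 ∩ Account2 = {CustID}.
No dependency enlarges {CustID}, so (CustID)⁺ = {CustID}.
The closure contains neither all of Account1 = {CName, CustID, Type, OpenDate} nor all of Account2 = {BCity, CustID, AcctNo}, so the common attributes are not a superkey of either fragment. The join is lossy.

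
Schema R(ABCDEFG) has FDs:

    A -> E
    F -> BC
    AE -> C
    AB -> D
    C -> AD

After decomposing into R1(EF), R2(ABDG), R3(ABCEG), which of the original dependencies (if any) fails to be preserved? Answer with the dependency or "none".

Check F → BC: no single fragment contains all of {BCF}, and the restricted closure of {F} across the fragments never reaches {BC}.
A → E is preserved.
AE → C is preserved.
AB → D is preserved.
C → AD is preserved.

F -> BC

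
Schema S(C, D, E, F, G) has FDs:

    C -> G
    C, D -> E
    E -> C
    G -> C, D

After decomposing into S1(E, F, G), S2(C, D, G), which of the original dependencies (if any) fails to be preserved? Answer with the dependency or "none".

none

C → G lies within S2.
C, D → E: restricted closure across fragments reaches E.
E → C: restricted closure across fragments reaches C.
G → C, D lies within S2.
Every dependency is enforceable on the fragments, so the decomposition is dependency-preserving.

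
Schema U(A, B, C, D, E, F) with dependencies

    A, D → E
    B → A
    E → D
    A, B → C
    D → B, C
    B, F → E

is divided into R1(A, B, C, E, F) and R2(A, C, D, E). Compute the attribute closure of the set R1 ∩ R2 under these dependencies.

A, B, C, D, E

R1 ∩ R2 = {A, C, E}.
E → D applies, adding D
D → B, C applies, adding B
Closure: {A, B, C, D, E}.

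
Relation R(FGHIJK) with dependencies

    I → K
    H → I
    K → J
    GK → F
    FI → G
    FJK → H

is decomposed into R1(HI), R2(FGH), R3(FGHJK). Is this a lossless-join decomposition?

Chase test. Columns are FGHIJK; row i has aⱼ where attribute j ∈ Ri, else bᵢⱼ.
Initial tableau (one row per fragment):
  row 1: b11 b12 a3 a4 b15 b16
  row 2: a1 a2 a3 b24 b25 b26
  row 3: a1 a2 a3 b34 a5 a6
Rows 1 and 2 agree on H; apply H→I and equate their I entries.
Rows 1 and 3 agree on H; apply H→I and equate their I entries.
Rows 1 and 2 agree on I; apply I→K and equate their K entries.
Rows 1 and 3 agree on I; apply I→K and equate their K entries.
Rows 1 and 2 agree on K; apply K→J and equate their J entries.
Rows 1 and 3 agree on K; apply K→J and equate their J entries.
Row 2 is now all distinguished symbols — the join is lossless.

Yes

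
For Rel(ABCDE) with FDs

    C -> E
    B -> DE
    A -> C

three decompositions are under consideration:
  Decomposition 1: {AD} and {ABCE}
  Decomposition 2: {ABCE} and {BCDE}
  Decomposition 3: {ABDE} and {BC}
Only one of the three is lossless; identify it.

Decomposition 1: common = {A}, closure = {ACE} → lossy.
Decomposition 2: common = {BCE}, closure = {BCDE} → lossless.
Decomposition 3: common = {B}, closure = {BDE} → lossy.

Decomposition 2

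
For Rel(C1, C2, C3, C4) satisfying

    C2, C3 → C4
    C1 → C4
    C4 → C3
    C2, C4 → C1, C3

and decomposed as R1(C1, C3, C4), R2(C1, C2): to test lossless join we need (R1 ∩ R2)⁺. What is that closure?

C1, C3, C4

R1 ∩ R2 = {C1}.
C1 → C4 applies, adding C4
C4 → C3 applies, adding C3
Closure: {C1, C3, C4}.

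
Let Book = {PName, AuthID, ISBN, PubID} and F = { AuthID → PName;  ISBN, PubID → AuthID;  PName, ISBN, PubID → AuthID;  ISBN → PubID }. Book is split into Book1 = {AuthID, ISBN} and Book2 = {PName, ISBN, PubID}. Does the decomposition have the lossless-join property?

Yes

Common attributes: Book1 ∩ Book2 = {ISBN}.
Closure of {ISBN}: ISBN → PubID applies, adding PubID; ISBN, PubID → AuthID applies, adding AuthID; AuthID → PName applies, adding PName. So (ISBN)⁺ = {PName, AuthID, ISBN, PubID}.
This closure contains every attribute of Book1, so Book1 ∩ Book2 → Book1. The join is lossless.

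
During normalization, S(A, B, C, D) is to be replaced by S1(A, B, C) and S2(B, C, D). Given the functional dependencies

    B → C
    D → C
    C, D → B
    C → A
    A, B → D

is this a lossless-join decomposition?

Yes

Common attributes: S1 ∩ S2 = {B, C}.
Closure of {B, C}: C → A applies, adding A; A, B → D applies, adding D. So (B, C)⁺ = {A, B, C, D}.
This closure contains every attribute of S1, so S1 ∩ S2 → S1. The join is lossless.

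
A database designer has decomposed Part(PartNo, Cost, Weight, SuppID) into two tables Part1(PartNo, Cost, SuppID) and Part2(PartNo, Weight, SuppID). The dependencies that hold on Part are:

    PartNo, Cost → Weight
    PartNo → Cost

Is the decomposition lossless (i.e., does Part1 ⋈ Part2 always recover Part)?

Common attributes: Part1 ∩ Part2 = {PartNo, SuppID}.
Closure of {PartNo, SuppID}: PartNo → Cost applies, adding Cost; PartNo, Cost → Weight applies, adding Weight. So (PartNo, SuppID)⁺ = {PartNo, Cost, Weight, SuppID}.
This closure contains every attribute of Part1, so Part1 ∩ Part2 → Part1. The join is lossless.

Yes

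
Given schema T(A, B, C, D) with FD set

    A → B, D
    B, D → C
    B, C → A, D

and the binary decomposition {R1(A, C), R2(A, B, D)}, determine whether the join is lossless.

Common attributes: R1 ∩ R2 = {A}.
Closure of {A}: A → B, D applies, adding B, D; B, D → C applies, adding C. So (A)⁺ = {A, B, C, D}.
This closure contains every attribute of R1, so R1 ∩ R2 → R1. The join is lossless.

Yes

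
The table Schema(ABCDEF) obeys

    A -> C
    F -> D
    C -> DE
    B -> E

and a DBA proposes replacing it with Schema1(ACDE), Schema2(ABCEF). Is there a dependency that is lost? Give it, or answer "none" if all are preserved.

F -> D

Check F → D: no single fragment contains all of {DF}, and the restricted closure of {F} across the fragments never reaches {D}.
A → C is preserved.
C → DE is preserved.
B → E is preserved.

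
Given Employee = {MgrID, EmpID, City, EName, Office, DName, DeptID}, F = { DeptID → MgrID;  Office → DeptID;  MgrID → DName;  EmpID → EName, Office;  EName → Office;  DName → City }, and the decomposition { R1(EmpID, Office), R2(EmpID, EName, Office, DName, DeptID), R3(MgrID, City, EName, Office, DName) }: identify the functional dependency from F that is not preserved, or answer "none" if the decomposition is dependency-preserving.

Check DeptID → MgrID: no single fragment contains all of {MgrID, DeptID}, and the restricted closure of {DeptID} across the fragments never reaches {MgrID}.
Office → DeptID is preserved.
MgrID → DName is preserved.
EmpID → EName, Office is preserved.
EName → Office is preserved.
DName → City is preserved.

DeptID → MgrID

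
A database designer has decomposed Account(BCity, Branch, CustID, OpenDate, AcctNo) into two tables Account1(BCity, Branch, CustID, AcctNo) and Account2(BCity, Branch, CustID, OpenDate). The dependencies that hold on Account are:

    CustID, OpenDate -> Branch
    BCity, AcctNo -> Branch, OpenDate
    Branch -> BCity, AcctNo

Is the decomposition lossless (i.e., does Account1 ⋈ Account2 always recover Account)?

Yes

Common attributes: Account1 ∩ Account2 = {BCity, Branch, CustID}.
Closure of {BCity, Branch, CustID}: Branch → BCity, AcctNo applies, adding AcctNo; BCity, AcctNo → Branch, OpenDate applies, adding OpenDate. So (BCity, Branch, CustID)⁺ = {BCity, Branch, CustID, OpenDate, AcctNo}.
This closure contains every attribute of Account1, so Account1 ∩ Account2 → Account1. The join is lossless.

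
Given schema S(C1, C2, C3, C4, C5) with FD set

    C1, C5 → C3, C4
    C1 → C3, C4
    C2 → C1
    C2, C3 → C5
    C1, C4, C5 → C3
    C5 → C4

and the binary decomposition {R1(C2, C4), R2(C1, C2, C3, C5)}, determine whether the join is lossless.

Common attributes: R1 ∩ R2 = {C2}.
Closure of {C2}: C2 → C1 applies, adding C1; C1 → C3, C4 applies, adding C3, C4; C2, C3 → C5 applies, adding C5. So (C2)⁺ = {C1, C2, C3, C4, C5}.
This closure contains every attribute of R1, so R1 ∩ R2 → R1. The join is lossless.

Yes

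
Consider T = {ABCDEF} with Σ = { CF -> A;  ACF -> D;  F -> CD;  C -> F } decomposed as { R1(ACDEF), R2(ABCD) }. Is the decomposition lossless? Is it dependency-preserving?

lossy but dependency-preserving

Lossless test: (ACD)⁺ = {ACDF}, which is a superkey of neither fragment — lossy.
Dependency preservation: every FD's attributes lie within a single fragment, so each can be enforced locally — preserved.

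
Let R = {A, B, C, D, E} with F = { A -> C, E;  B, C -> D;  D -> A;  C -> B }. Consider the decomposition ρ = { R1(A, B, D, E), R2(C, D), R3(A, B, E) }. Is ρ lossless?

Yes

Chase test. Columns are A, B, C, D, E; row i has aⱼ where attribute j ∈ Ri, else bᵢⱼ.
Initial tableau (one row per fragment):
  row 1: a1 a2 b13 a4 a5
  row 2: b21 b22 a3 a4 b25
  row 3: a1 a2 b33 b34 a5
Rows 1 and 3 agree on A; apply A→C, E and equate their C, E entries.
Rows 1 and 3 agree on B, C; apply B, C→D and equate their D entries.
Rows 1 and 2 agree on D; apply D→A and equate their A entries.
Rows 1 and 2 agree on A; apply A→C, E and equate their C, E entries.
Rows 1 and 2 agree on C; apply C→B and equate their B entries.
Row 1 is now all distinguished symbols — the join is lossless.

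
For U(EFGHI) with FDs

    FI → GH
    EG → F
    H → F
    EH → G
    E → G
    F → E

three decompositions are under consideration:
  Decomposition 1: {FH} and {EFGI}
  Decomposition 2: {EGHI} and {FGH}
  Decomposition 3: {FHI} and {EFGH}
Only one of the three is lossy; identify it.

Decomposition 1: common = {F}, closure = {EFG} → lossy.
Decomposition 2: common = {GH}, closure = {EFGH} → lossless.
Decomposition 3: common = {FH}, closure = {EFGH} → lossless.

Decomposition 1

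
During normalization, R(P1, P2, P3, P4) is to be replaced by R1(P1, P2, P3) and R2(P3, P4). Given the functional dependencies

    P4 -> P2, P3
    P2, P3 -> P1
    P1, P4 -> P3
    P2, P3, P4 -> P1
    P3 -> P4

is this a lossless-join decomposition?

Common attributes: R1 ∩ R2 = {P3}.
Closure of {P3}: P3 → P4 applies, adding P4; P4 → P2, P3 applies, adding P2; P2, P3 → P1 applies, adding P1. So (P3)⁺ = {P1, P2, P3, P4}.
This closure contains every attribute of R1, so R1 ∩ R2 → R1. The join is lossless.

Yes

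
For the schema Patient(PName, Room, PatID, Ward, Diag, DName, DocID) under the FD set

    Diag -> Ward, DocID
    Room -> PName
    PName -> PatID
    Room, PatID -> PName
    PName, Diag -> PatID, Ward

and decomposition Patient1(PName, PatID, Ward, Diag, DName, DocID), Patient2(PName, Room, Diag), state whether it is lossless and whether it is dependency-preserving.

lossy but dependency-preserving

Lossless test: (PName, Diag)⁺ = {PName, PatID, Ward, Diag, DocID}, which is a superkey of neither fragment — lossy.
Dependency preservation: Room, PatID → PName is not contained in any single fragment, but the restricted closure of its left-hand side across the fragments still reaches the right-hand side; the remaining FDs each lie inside some fragment. All dependencies are preserved.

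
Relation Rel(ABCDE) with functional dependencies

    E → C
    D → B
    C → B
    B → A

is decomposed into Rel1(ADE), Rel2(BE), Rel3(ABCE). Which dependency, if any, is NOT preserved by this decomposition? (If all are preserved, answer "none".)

Check D → B: no single fragment contains all of {BD}, and the restricted closure of {D} across the fragments never reaches {B}.
E → C is preserved.
C → B is preserved.
B → A is preserved.

D → B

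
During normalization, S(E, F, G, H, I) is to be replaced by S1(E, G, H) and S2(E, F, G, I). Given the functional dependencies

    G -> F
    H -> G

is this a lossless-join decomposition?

Common attributes: S1 ∩ S2 = {E, G}.
Closure of {E, G}: G → F applies, adding F. So (E, G)⁺ = {E, F, G}.
The closure contains neither all of S1 = {E, G, H} nor all of S2 = {E, F, G, I}, so the common attributes are not a superkey of either fragment. The join is lossy.

No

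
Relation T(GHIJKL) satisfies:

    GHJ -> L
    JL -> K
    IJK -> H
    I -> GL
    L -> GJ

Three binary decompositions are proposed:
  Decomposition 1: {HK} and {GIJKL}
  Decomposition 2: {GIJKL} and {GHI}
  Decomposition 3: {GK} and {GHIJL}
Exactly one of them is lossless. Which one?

Decomposition 2

Decomposition 1: common = {K}, closure = {K} → lossy.
Decomposition 2: common = {GI}, closure = {GHIJKL} → lossless.
Decomposition 3: common = {G}, closure = {G} → lossy.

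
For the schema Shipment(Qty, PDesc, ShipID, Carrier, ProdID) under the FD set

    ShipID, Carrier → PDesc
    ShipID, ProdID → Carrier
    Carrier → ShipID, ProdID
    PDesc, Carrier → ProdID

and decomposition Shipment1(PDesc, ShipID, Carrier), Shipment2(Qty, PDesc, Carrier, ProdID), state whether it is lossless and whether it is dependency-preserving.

lossless but not dependency-preserving

Lossless test: (PDesc, Carrier)⁺ = {PDesc, ShipID, Carrier, ProdID}, which contains all of one fragment — lossless.
Dependency preservation: the restricted closure of {ShipID, ProdID} across the fragments never reaches {Carrier}, so ShipID, ProdID → Carrier cannot be enforced without a join — not preserved.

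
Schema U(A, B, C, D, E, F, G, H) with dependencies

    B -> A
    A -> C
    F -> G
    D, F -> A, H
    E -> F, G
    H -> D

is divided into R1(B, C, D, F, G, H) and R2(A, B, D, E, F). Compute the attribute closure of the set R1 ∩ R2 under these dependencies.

A, B, C, D, F, G, H

R1 ∩ R2 = {B, D, F}.
B → A applies, adding A
A → C applies, adding C
F → G applies, adding G
D, F → A, H applies, adding H
Closure: {A, B, C, D, F, G, H}.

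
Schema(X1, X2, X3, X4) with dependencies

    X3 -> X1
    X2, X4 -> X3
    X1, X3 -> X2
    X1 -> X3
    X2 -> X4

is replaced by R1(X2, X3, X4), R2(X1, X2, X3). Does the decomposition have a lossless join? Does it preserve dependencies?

Lossless test: (X2, X3)⁺ = {X1, X2, X3, X4}, which contains all of one fragment — lossless.
Dependency preservation: every FD's attributes lie within a single fragment, so each can be enforced locally — preserved.

lossless and dependency-preserving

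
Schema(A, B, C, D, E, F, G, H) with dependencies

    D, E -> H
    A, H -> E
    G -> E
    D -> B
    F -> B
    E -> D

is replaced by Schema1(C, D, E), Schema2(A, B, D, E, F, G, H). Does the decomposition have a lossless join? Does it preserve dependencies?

Lossless test: (D, E)⁺ = {B, D, E, H}, which is a superkey of neither fragment — lossy.
Dependency preservation: every FD's attributes lie within a single fragment, so each can be enforced locally — preserved.

lossy but dependency-preserving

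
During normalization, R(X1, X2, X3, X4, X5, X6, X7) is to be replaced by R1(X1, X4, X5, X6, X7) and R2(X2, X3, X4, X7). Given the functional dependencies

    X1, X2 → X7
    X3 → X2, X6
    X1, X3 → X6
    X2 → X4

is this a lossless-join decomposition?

No

Common attributes: R1 ∩ R2 = {X4, X7}.
No dependency enlarges {X4, X7}, so (X4, X7)⁺ = {X4, X7}.
The closure contains neither all of R1 = {X1, X4, X5, X6, X7} nor all of R2 = {X2, X3, X4, X7}, so the common attributes are not a superkey of either fragment. The join is lossy.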